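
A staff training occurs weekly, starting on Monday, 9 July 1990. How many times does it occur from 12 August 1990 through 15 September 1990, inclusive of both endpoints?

Occurrences land 7·i days after 9 July 1990 for i = 0, 1, 2, …
12 August 1990 is 34 days after the start; 34 ÷ 7 = 4 remainder 6; since the remainder is 6, round up to i = 5. First occurrence in the window: #6 on 13 August 1990 (5×7 = 35 days in).
15 September 1990 is 68 days after the start; 68 ÷ 7 = 9 remainder 5. Last occurrence in the window: #10 on 10 September 1990.
Occurrences #6 through #10: 5 in total.

5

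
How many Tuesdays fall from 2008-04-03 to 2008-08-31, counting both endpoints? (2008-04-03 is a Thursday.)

21

2008-04-03 is a Thursday; the first Tuesday on or after it is 2008-04-08 (5 days later).
From 2008-04-08 to 2008-08-31: 22 + 31 + 30 + 31 + 31 = 145 days (rest of April, May, June, July, August).
145 ÷ 7 = 20 full weeks with remainder 5, so 20 more Tuesdays after the first → 21.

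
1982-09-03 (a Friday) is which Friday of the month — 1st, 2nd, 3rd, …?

Day 3 falls in week ⌈3/7⌉ of the month.
Days 1–7 hold the 1st Friday, 8–14 the 2nd, 15–21 the 3rd, 22–28 the 4th, 29–31 the 5th.
3 is in the range for the 1st.

1st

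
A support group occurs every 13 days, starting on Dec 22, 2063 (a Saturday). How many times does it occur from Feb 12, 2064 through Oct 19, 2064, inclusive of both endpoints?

Occurrences land 13·i days after Dec 22, 2063 for i = 0, 1, 2, …
Feb 12, 2064 is 52 days after the start; 52 ÷ 13 = 4 remainder 0. First occurrence in the window: #5 on Feb 12, 2064 (4×13 = 52 days in).
Oct 19, 2064 is 302 days after the start; 302 ÷ 13 = 23 remainder 3. Last occurrence in the window: #24 on Oct 16, 2064.
Occurrences #5 through #24: 20 in total.

20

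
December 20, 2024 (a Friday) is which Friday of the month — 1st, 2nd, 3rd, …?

3rd

Day 20 falls in week ⌈20/7⌉ of the month.
Days 1–7 hold the 1st Friday, 8–14 the 2nd, 15–21 the 3rd, 22–28 the 4th, 29–31 the 5th.
20 is in the range for the 3rd.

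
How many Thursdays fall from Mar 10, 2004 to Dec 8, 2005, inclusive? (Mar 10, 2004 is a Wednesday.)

92

Mar 10, 2004 is a Wednesday; the first Thursday on or after it is Mar 11, 2004 (1 day later).
From Mar 11, 2004 to Dec 8, 2005: 295 + 342 = 637 days (rest of 2004, to Dec 8, 2005 in 2005).
637 ÷ 7 = 91 full weeks with remainder 0, so 91 more Thursdays after the first → 92.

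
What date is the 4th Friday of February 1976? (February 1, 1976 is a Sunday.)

27 February 1976

February 1976 begins on a Sunday, so the first Friday is February 6 (5 days later).
The 4th Friday is 3 weeks later: 6 + 21 = 27.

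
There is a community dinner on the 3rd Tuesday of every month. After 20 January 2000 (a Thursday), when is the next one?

January 2000 starts on a Saturday; its first Tuesday is the 4th, so the 3rd Tuesday is the 18th — 18 January 2000.
That is not after 20 January 2000, so look at February 2000.
February 2000 starts on a Tuesday; its first Tuesday is the 1st, so the 3rd Tuesday is the 15th — 15 February 2000.

15 February 2000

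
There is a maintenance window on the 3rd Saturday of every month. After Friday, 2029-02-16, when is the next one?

2029-02-17

February 2029 starts on a Thursday; its first Saturday is the 3rd, so the 3rd Saturday is the 17th — 2029-02-17.
2029-02-17 is after 2029-02-16, so that is the next one.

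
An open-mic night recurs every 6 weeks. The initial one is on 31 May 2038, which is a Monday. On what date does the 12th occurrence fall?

5 September 2039

The 12th occurrence is 11 intervals after the first: 11 × 42 = 462 days after 31 May 2038.
May has 31 days — 0 days to the end of May leaves 462.
From end of May to end of 2038 is 214 days (248 left).
January has 31 days (217 left).
February has 28 days (189 left).
March has 31 days (158 left).
April has 30 days (128 left).
May has 31 days (97 left).
June has 30 days (67 left).
July has 31 days (36 left).
August has 31 days (5 left).
5 days into September → 5 September 2039.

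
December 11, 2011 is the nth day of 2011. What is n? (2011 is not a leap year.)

Days in months before December: 31 + 28 + 31 + 30 + 31 + 30 + 31 + 31 + 30 + 31 + 30 = 334.
Plus 11 days into December → day 345.

345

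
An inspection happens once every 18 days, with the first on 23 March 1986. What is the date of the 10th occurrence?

The 10th occurrence is 9 intervals after the first: 9 × 18 = 162 days after 23 March 1986.
March has 31 days — 8 days to the end of March leaves 154.
April has 30 days (124 left).
May has 31 days (93 left).
June has 30 days (63 left).
July has 31 days (32 left).
August has 31 days (1 left).
1 day into September → 1 September 1986.

1 September 1986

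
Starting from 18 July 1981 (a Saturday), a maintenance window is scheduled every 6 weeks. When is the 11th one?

The 11th occurrence is 10 intervals after the first: 10 × 42 = 420 days after 18 July 1981.
July has 31 days — 13 days to the end of July leaves 407.
From end of July to end of 1981 is 153 days (254 left).
January has 31 days (223 left).
February has 28 days (195 left).
March has 31 days (164 left).
April has 30 days (134 left).
May has 31 days (103 left).
June has 30 days (73 left).
July has 31 days (42 left).
August has 31 days (11 left).
11 days into September → 11 September 1982.

11 September 1982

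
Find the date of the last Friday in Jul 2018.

Jul 27, 2018

Jul 2018 begins on a Sunday, so the first Friday is Jul 6 (5 days later).
Jul 2018 has 31 days. Adding weeks: 6, 13, 20, 27 — the last one ≤ 31 is the 27th.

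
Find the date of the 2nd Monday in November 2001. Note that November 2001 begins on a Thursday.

2001-11-12

November 2001 begins on a Thursday, so the first Monday is November 5 (4 days later).
The 2nd Monday is 1 weeks later: 5 + 7 = 12.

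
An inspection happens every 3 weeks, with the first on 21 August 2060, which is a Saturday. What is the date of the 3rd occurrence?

The 3rd occurrence is 2 intervals after the first: 2 × 21 = 42 days after 21 August 2060.
August has 31 days — 10 days to the end of August leaves 32.
September has 30 days (2 left).
2 days into October → 2 October 2060.

2 October 2060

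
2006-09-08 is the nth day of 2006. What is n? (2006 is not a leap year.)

Days in months before September: 31 + 28 + 31 + 30 + 31 + 30 + 31 + 31 = 243.
Plus 8 days into September → day 251.

251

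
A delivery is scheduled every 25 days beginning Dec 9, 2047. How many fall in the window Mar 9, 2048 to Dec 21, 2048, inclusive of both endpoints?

Occurrences land 25·i days after Dec 9, 2047 for i = 0, 1, 2, …
Mar 9, 2048 is 91 days after the start; 91 ÷ 25 = 3 remainder 16; since the remainder is 16, round up to i = 4. First occurrence in the window: #5 on Mar 18, 2048 (4×25 = 100 days in).
Dec 21, 2048 is 378 days after the start; 378 ÷ 25 = 15 remainder 3. Last occurrence in the window: #16 on Dec 18, 2048.
Occurrences #5 through #16: 12 in total.

12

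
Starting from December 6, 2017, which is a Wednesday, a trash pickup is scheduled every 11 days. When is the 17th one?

May 31, 2018

The 17th occurrence is 16 intervals after the first: 16 × 11 = 176 days after December 6, 2017.
December has 31 days — 25 days to the end of December leaves 151.
January has 31 days (120 left).
February has 28 days (92 left).
March has 31 days (61 left).
April has 30 days (31 left).
31 days into May → May 31, 2018.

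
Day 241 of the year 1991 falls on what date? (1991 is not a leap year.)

August 29, 1991

January has 31 days (241 − 31 = 210 remain).
February has 28 days (210 − 28 = 182 remain).
March has 31 days (182 − 31 = 151 remain).
April has 30 days (151 − 30 = 121 remain).
May has 31 days (121 − 31 = 90 remain).
June has 30 days (90 − 30 = 60 remain).
July has 31 days (60 − 31 = 29 remain).
29 into August → August 29.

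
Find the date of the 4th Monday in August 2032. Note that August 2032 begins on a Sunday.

23 August 2032

August 2032 begins on a Sunday, so the first Monday is August 2 (1 day later).
The 4th Monday is 3 weeks later: 2 + 21 = 23.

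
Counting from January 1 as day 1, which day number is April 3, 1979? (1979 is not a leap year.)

93

Days in months before April: 31 + 28 + 31 = 90.
Plus 3 days into April → day 93.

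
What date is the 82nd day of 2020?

January has 31 days (82 − 31 = 51 remain).
February has 29 days (51 − 29 = 22 remain).
22 into March → March 22.

March 22, 2020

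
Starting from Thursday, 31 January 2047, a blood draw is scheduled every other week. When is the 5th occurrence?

28 March 2047

The 5th occurrence is 4 intervals after the first: 4 × 14 = 56 days after 31 January 2047.
January has 31 days — 0 days to the end of January leaves 56.
February has 28 days (28 left).
28 days into March → 28 March 2047.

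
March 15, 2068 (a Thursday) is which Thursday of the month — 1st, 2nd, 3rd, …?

3rd

Day 15 falls in week ⌈15/7⌉ of the month.
Days 1–7 hold the 1st Thursday, 8–14 the 2nd, 15–21 the 3rd, 22–28 the 4th, 29–31 the 5th.
15 is in the range for the 3rd.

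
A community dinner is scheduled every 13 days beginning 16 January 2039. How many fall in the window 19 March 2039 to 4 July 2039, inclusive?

9

Occurrences land 13·i days after 16 January 2039 for i = 0, 1, 2, …
19 March 2039 is 62 days after the start; 62 ÷ 13 = 4 remainder 10; since the remainder is 10, round up to i = 5. First occurrence in the window: #6 on 22 March 2039 (5×13 = 65 days in).
4 July 2039 is 169 days after the start; 169 ÷ 13 = 13 remainder 0. Last occurrence in the window: #14 on 4 July 2039.
Occurrences #6 through #14: 9 in total.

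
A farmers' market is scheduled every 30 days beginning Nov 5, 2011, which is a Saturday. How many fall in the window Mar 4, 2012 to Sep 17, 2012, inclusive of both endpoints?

7

Occurrences land 30·i days after Nov 5, 2011 for i = 0, 1, 2, …
Mar 4, 2012 is 120 days after the start; 120 ÷ 30 = 4 remainder 0. First occurrence in the window: #5 on Mar 4, 2012 (4×30 = 120 days in).
Sep 17, 2012 is 317 days after the start; 317 ÷ 30 = 10 remainder 17. Last occurrence in the window: #11 on Aug 31, 2012.
Occurrences #5 through #11: 7 in total.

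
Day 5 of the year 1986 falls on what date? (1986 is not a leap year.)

5 into January → January 5.

January 5, 1986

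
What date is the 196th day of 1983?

Jan has 31 days (196 − 31 = 165 remain).
Feb has 28 days (165 − 28 = 137 remain).
Mar has 31 days (137 − 31 = 106 remain).
Apr has 30 days (106 − 30 = 76 remain).
May has 31 days (76 − 31 = 45 remain).
Jun has 30 days (45 − 30 = 15 remain).
15 into Jul → Jul 15.

Jul 15, 1983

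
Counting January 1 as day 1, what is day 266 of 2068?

22 September 2068

January has 31 days (266 − 31 = 235 remain).
February has 29 days (235 − 29 = 206 remain).
March has 31 days (206 − 31 = 175 remain).
April has 30 days (175 − 30 = 145 remain).
May has 31 days (145 − 31 = 114 remain).
June has 30 days (114 − 30 = 84 remain).
July has 31 days (84 − 31 = 53 remain).
August has 31 days (53 − 31 = 22 remain).
22 into September → September 22.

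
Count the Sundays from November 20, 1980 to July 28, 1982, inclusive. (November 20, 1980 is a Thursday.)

November 20, 1980 is a Thursday; the first Sunday on or after it is November 23, 1980 (3 days later).
From November 23, 1980 to July 28, 1982: 38 + 365 + 209 = 612 days (rest of 1980, 1981, to July 28, 1982 in 1982).
612 ÷ 7 = 87 full weeks with remainder 3, so 87 more Sundays after the first → 88.

88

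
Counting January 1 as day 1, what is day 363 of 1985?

December 29, 1985

January has 31 days (363 − 31 = 332 remain).
February has 28 days (332 − 28 = 304 remain).
March has 31 days (304 − 31 = 273 remain).
April has 30 days (273 − 30 = 243 remain).
May has 31 days (243 − 31 = 212 remain).
June has 30 days (212 − 30 = 182 remain).
July has 31 days (182 − 31 = 151 remain).
August has 31 days (151 − 31 = 120 remain).
September has 30 days (120 − 30 = 90 remain).
October has 31 days (90 − 31 = 59 remain).
November has 30 days (59 − 30 = 29 remain).
29 into December → December 29.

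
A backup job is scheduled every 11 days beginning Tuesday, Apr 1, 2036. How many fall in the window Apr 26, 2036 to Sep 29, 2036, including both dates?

Occurrences land 11·i days after Apr 1, 2036 for i = 0, 1, 2, …
Apr 26, 2036 is 25 days after the start; 25 ÷ 11 = 2 remainder 3; since the remainder is 3, round up to i = 3. First occurrence in the window: #4 on May 4, 2036 (3×11 = 33 days in).
Sep 29, 2036 is 181 days after the start; 181 ÷ 11 = 16 remainder 5. Last occurrence in the window: #17 on Sep 24, 2036.
Occurrences #4 through #17: 14 in total.

14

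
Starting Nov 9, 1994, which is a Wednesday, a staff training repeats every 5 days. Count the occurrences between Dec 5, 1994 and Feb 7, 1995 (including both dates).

Occurrences land 5·i days after Nov 9, 1994 for i = 0, 1, 2, …
Dec 5, 1994 is 26 days after the start; 26 ÷ 5 = 5 remainder 1; since the remainder is 1, round up to i = 6. First occurrence in the window: #7 on Dec 9, 1994 (6×5 = 30 days in).
Feb 7, 1995 is 90 days after the start; 90 ÷ 5 = 18 remainder 0. Last occurrence in the window: #19 on Feb 7, 1995.
Occurrences #7 through #19: 13 in total.

13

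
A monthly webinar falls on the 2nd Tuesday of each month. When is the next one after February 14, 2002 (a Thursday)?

March 12, 2002

February 2002 starts on a Friday; its first Tuesday is the 5th, so the 2nd Tuesday is the 12th — February 12, 2002.
That is not after February 14, 2002, so look at March 2002.
March 2002 starts on a Friday; its first Tuesday is the 5th, so the 2nd Tuesday is the 12th — March 12, 2002.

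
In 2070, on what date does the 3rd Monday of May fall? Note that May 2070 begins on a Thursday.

May 2070 begins on a Thursday, so the first Monday is May 5 (4 days later).
The 3rd Monday is 2 weeks later: 5 + 14 = 19.

May 19, 2070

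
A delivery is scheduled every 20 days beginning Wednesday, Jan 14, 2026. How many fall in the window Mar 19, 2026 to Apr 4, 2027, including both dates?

Occurrences land 20·i days after Jan 14, 2026 for i = 0, 1, 2, …
Mar 19, 2026 is 64 days after the start; 64 ÷ 20 = 3 remainder 4; since the remainder is 4, round up to i = 4. First occurrence in the window: #5 on Apr 4, 2026 (4×20 = 80 days in).
Apr 4, 2027 is 445 days after the start; 445 ÷ 20 = 22 remainder 5. Last occurrence in the window: #23 on Mar 30, 2027.
Occurrences #5 through #23: 19 in total.

19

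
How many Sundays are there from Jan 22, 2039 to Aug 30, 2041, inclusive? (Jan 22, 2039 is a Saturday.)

136

Jan 22, 2039 is a Saturday; the first Sunday on or after it is Jan 23, 2039 (1 day later).
From Jan 23, 2039 to Aug 30, 2041: 342 + 366 + 242 = 950 days (rest of 2039, 2040, to Aug 30, 2041 in 2041).
950 ÷ 7 = 135 full weeks with remainder 5, so 135 more Sundays after the first → 136.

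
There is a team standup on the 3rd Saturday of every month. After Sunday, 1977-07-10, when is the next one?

July 1977 starts on a Friday; its first Saturday is the 2nd, so the 3rd Saturday is the 16th — 1977-07-16.
1977-07-16 is after 1977-07-10, so that is the next one.

1977-07-16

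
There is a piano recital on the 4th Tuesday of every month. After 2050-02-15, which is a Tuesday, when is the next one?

2050-02-22

February 2050 starts on a Tuesday; its first Tuesday is the 1st, so the 4th Tuesday is the 22nd — 2050-02-22.
2050-02-22 is after 2050-02-15, so that is the next one.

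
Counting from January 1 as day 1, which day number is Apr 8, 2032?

99

Days in months before Apr: 31 + 29 + 31 = 91.
Plus 8 days into Apr → day 99.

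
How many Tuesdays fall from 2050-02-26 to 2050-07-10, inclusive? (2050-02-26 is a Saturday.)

19

2050-02-26 is a Saturday; the first Tuesday on or after it is 2050-03-01 (3 days later).
From 2050-03-01 to 2050-07-10: 30 + 30 + 31 + 30 + 10 = 131 days (rest of March, April, May, June, July).
131 ÷ 7 = 18 full weeks with remainder 5, so 18 more Tuesdays after the first → 19.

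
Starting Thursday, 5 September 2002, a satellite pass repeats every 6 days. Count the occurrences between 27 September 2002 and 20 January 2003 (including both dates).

Occurrences land 6·i days after 5 September 2002 for i = 0, 1, 2, …
27 September 2002 is 22 days after the start; 22 ÷ 6 = 3 remainder 4; since the remainder is 4, round up to i = 4. First occurrence in the window: #5 on 29 September 2002 (4×6 = 24 days in).
20 January 2003 is 137 days after the start; 137 ÷ 6 = 22 remainder 5. Last occurrence in the window: #23 on 15 January 2003.
Occurrences #5 through #23: 19 in total.

19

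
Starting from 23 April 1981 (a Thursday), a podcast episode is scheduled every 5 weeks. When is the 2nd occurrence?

28 May 1981

The 2nd occurrence is 1 interval after the first: 1 × 35 = 35 days after 23 April 1981.
April has 30 days — 7 days to the end of April leaves 28.
28 days into May → 28 May 1981.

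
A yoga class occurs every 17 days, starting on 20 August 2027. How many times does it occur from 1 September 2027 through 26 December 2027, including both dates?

7

Occurrences land 17·i days after 20 August 2027 for i = 0, 1, 2, …
1 September 2027 is 12 days after the start; 12 ÷ 17 = 0 remainder 12; since the remainder is 12, round up to i = 1. First occurrence in the window: #2 on 6 September 2027 (1×17 = 17 days in).
26 December 2027 is 128 days after the start; 128 ÷ 17 = 7 remainder 9. Last occurrence in the window: #8 on 17 December 2027.
Occurrences #2 through #8: 7 in total.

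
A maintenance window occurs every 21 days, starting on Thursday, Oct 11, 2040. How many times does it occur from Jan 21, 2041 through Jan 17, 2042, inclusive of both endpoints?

18

Occurrences land 21·i days after Oct 11, 2040 for i = 0, 1, 2, …
Jan 21, 2041 is 102 days after the start; 102 ÷ 21 = 4 remainder 18; since the remainder is 18, round up to i = 5. First occurrence in the window: #6 on Jan 24, 2041 (5×21 = 105 days in).
Jan 17, 2042 is 463 days after the start; 463 ÷ 21 = 22 remainder 1. Last occurrence in the window: #23 on Jan 16, 2042.
Occurrences #6 through #23: 18 in total.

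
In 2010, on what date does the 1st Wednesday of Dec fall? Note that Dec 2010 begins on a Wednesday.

Dec 2010 begins on a Wednesday, so the first Wednesday is Dec 1.

Dec 1, 2010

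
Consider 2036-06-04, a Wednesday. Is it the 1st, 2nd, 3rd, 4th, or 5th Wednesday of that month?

1st

Day 4 falls in week ⌈4/7⌉ of the month.
Days 1–7 hold the 1st Wednesday, 8–14 the 2nd, 15–21 the 3rd, 22–28 the 4th, 29–31 the 5th.
4 is in the range for the 1st.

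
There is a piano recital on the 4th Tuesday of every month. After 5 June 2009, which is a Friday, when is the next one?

June 2009 starts on a Monday; its first Tuesday is the 2nd, so the 4th Tuesday is the 23rd — 23 June 2009.
23 June 2009 is after 5 June 2009, so that is the next one.

23 June 2009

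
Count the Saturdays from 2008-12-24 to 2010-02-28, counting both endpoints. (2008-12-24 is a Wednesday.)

2008-12-24 is a Wednesday; the first Saturday on or after it is 2008-12-27 (3 days later).
From 2008-12-27 to 2010-02-28: 4 + 365 + 59 = 428 days (rest of 2008, 2009, to 2010-02-28 in 2010).
428 ÷ 7 = 61 full weeks with remainder 1, so 61 more Saturdays after the first → 62.

62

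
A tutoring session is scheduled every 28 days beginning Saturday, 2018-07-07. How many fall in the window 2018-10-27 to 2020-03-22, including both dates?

Occurrences land 28·i days after 2018-07-07 for i = 0, 1, 2, …
2018-10-27 is 112 days after the start; 112 ÷ 28 = 4 remainder 0. First occurrence in the window: #5 on 2018-10-27 (4×28 = 112 days in).
2020-03-22 is 624 days after the start; 624 ÷ 28 = 22 remainder 8. Last occurrence in the window: #23 on 2020-03-14.
Occurrences #5 through #23: 19 in total.

19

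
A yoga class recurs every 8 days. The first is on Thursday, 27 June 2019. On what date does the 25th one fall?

5 January 2020

The 25th occurrence is 24 intervals after the first: 24 × 8 = 192 days after 27 June 2019.
June has 30 days — 3 days to the end of June leaves 189.
July has 31 days (158 left).
August has 31 days (127 left).
September has 30 days (97 left).
October has 31 days (66 left).
November has 30 days (36 left).
December has 31 days (5 left).
5 days into January → 5 January 2020.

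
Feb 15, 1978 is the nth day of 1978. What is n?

46

Days in months before Feb: 31 = 31.
Plus 15 days into Feb → day 46.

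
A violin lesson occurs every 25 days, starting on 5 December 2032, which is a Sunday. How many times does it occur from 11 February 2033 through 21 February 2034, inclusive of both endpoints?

15

Occurrences land 25·i days after 5 December 2032 for i = 0, 1, 2, …
11 February 2033 is 68 days after the start; 68 ÷ 25 = 2 remainder 18; since the remainder is 18, round up to i = 3. First occurrence in the window: #4 on 18 February 2033 (3×25 = 75 days in).
21 February 2034 is 443 days after the start; 443 ÷ 25 = 17 remainder 18. Last occurrence in the window: #18 on 3 February 2034.
Occurrences #4 through #18: 15 in total.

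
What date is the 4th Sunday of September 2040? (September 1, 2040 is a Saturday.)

September 2040 begins on a Saturday, so the first Sunday is September 2 (1 day later).
The 4th Sunday is 3 weeks later: 2 + 21 = 23.

23 September 2040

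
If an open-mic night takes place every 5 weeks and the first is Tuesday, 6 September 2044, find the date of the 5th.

The 5th occurrence is 4 intervals after the first: 4 × 35 = 140 days after 6 September 2044.
September has 30 days — 24 days to the end of September leaves 116.
October has 31 days (85 left).
November has 30 days (55 left).
December has 31 days (24 left).
24 days into January → 24 January 2045.

24 January 2045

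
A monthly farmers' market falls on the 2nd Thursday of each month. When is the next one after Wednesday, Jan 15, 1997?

Feb 13, 1997

Jan 1997 starts on a Wednesday; its first Thursday is the 2nd, so the 2nd Thursday is the 9th — Jan 9, 1997.
That is not after Jan 15, 1997, so look at Feb 1997.
Feb 1997 starts on a Saturday; its first Thursday is the 6th, so the 2nd Thursday is the 13th — Feb 13, 1997.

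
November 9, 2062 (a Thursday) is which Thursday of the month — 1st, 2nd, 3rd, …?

Day 9 falls in week ⌈9/7⌉ of the month.
Days 1–7 hold the 1st Thursday, 8–14 the 2nd, 15–21 the 3rd, 22–28 the 4th, 29–31 the 5th.
9 is in the range for the 2nd.

2nd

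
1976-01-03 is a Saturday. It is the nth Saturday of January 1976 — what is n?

Day 3 falls in week ⌈3/7⌉ of the month.
Days 1–7 hold the 1st Saturday, 8–14 the 2nd, 15–21 the 3rd, 22–28 the 4th, 29–31 the 5th.
3 is in the range for the 1st.

1st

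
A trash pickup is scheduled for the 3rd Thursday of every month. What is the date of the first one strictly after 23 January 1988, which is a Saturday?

18 February 1988

January 1988 starts on a Friday; its first Thursday is the 7th, so the 3rd Thursday is the 21st — 21 January 1988.
That is not after 23 January 1988, so look at February 1988.
February 1988 starts on a Monday; its first Thursday is the 4th, so the 3rd Thursday is the 18th — 18 February 1988.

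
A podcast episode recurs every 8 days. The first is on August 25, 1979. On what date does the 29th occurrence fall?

April 5, 1980

The 29th occurrence is 28 intervals after the first: 28 × 8 = 224 days after August 25, 1979.
August has 31 days — 6 days to the end of August leaves 218.
September has 30 days (188 left).
October has 31 days (157 left).
November has 30 days (127 left).
December has 31 days (96 left).
January has 31 days (65 left).
February has 29 days (36 left).
March has 31 days (5 left).
5 days into April → April 5, 1980.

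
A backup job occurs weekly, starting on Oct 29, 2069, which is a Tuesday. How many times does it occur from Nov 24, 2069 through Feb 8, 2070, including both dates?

11

Occurrences land 7·i days after Oct 29, 2069 for i = 0, 1, 2, …
Nov 24, 2069 is 26 days after the start; 26 ÷ 7 = 3 remainder 5; since the remainder is 5, round up to i = 4. First occurrence in the window: #5 on Nov 26, 2069 (4×7 = 28 days in).
Feb 8, 2070 is 102 days after the start; 102 ÷ 7 = 14 remainder 4. Last occurrence in the window: #15 on Feb 4, 2070.
Occurrences #5 through #15: 11 in total.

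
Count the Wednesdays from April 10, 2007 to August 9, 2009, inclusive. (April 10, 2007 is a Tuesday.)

April 10, 2007 is a Tuesday; the first Wednesday on or after it is April 11, 2007 (1 day later).
From April 11, 2007 to August 9, 2009: 264 + 366 + 221 = 851 days (rest of 2007, 2008, to August 9, 2009 in 2009).
851 ÷ 7 = 121 full weeks with remainder 4, so 121 more Wednesdays after the first → 122.

122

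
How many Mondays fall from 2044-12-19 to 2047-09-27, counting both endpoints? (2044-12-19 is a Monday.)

2044-12-19 is a Monday; the first Monday on or after it is 2044-12-19.
From 2044-12-19 to 2047-09-27: 12 + 365 + 365 + 270 = 1012 days (rest of 2044, 2045, 2046, to 2047-09-27 in 2047).
1012 ÷ 7 = 144 full weeks with remainder 4, so 144 more Mondays after the first → 145.

145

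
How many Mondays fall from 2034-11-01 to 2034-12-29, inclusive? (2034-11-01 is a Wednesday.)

8

2034-11-01 is a Wednesday; the first Monday on or after it is 2034-11-06 (5 days later).
From 2034-11-06 to 2034-12-29: 24 + 29 = 53 days (rest of November, December).
53 ÷ 7 = 7 full weeks with remainder 4, so 7 more Mondays after the first → 8.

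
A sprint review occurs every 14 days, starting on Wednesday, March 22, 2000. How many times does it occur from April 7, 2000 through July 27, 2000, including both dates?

Occurrences land 14·i days after March 22, 2000 for i = 0, 1, 2, …
April 7, 2000 is 16 days after the start; 16 ÷ 14 = 1 remainder 2; since the remainder is 2, round up to i = 2. First occurrence in the window: #3 on April 19, 2000 (2×14 = 28 days in).
July 27, 2000 is 127 days after the start; 127 ÷ 14 = 9 remainder 1. Last occurrence in the window: #10 on July 26, 2000.
Occurrences #3 through #10: 8 in total.

8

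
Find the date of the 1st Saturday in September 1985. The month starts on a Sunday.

September 1985 begins on a Sunday, so the first Saturday is September 7 (6 days later).

1985-09-07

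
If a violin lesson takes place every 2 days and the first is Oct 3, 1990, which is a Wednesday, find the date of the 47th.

Jan 3, 1991

The 47th occurrence is 46 intervals after the first: 46 × 2 = 92 days after Oct 3, 1990.
Oct has 31 days — 28 days to the end of Oct leaves 64.
Nov has 30 days (34 left).
Dec has 31 days (3 left).
3 days into Jan → Jan 3, 1991.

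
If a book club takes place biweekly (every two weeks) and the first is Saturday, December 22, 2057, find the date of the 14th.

The 14th occurrence is 13 intervals after the first: 13 × 14 = 182 days after December 22, 2057.
December has 31 days — 9 days to the end of December leaves 173.
January has 31 days (142 left).
February has 28 days (114 left).
March has 31 days (83 left).
April has 30 days (53 left).
May has 31 days (22 left).
22 days into June → June 22, 2058.

June 22, 2058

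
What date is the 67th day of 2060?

March 7, 2060

January has 31 days (67 − 31 = 36 remain).
February has 29 days (36 − 29 = 7 remain).
7 into March → March 7.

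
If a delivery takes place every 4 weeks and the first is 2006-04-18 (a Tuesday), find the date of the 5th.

The 5th occurrence is 4 intervals after the first: 4 × 28 = 112 days after 2006-04-18.
April has 30 days — 12 days to the end of April leaves 100.
May has 31 days (69 left).
June has 30 days (39 left).
July has 31 days (8 left).
8 days into August → 2006-08-08.

2006-08-08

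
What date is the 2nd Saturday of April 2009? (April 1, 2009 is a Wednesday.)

April 11, 2009

April 2009 begins on a Wednesday, so the first Saturday is April 4 (3 days later).
The 2nd Saturday is 1 weeks later: 4 + 7 = 11.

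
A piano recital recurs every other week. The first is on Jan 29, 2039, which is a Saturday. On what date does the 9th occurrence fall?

The 9th occurrence is 8 intervals after the first: 8 × 14 = 112 days after Jan 29, 2039.
Jan has 31 days — 2 days to the end of Jan leaves 110.
Feb has 28 days (82 left).
Mar has 31 days (51 left).
Apr has 30 days (21 left).
21 days into May → May 21, 2039.

May 21, 2039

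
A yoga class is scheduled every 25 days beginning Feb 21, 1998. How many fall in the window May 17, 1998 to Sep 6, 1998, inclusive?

4

Occurrences land 25·i days after Feb 21, 1998 for i = 0, 1, 2, …
May 17, 1998 is 85 days after the start; 85 ÷ 25 = 3 remainder 10; since the remainder is 10, round up to i = 4. First occurrence in the window: #5 on Jun 1, 1998 (4×25 = 100 days in).
Sep 6, 1998 is 197 days after the start; 197 ÷ 25 = 7 remainder 22. Last occurrence in the window: #8 on Aug 15, 1998.
Occurrences #5 through #8: 4 in total.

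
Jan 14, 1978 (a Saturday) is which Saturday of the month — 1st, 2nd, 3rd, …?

2nd

Day 14 falls in week ⌈14/7⌉ of the month.
Days 1–7 hold the 1st Saturday, 8–14 the 2nd, 15–21 the 3rd, 22–28 the 4th, 29–31 the 5th.
14 is in the range for the 2nd.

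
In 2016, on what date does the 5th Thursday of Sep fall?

Sep 2016 begins on a Thursday, so the first Thursday is Sep 1.
The 5th Thursday is 4 weeks later: 1 + 28 = 29.

Sep 29, 2016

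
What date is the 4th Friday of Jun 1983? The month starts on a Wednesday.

Jun 24, 1983

Jun 1983 begins on a Wednesday, so the first Friday is Jun 3 (2 days later).
The 4th Friday is 3 weeks later: 3 + 21 = 24.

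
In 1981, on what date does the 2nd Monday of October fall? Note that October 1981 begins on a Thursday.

October 1981 begins on a Thursday, so the first Monday is October 5 (4 days later).
The 2nd Monday is 1 weeks later: 5 + 7 = 12.

October 12, 1981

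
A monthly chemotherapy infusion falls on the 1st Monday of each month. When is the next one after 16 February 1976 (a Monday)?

February 1976 starts on a Sunday, so its 1st Monday is 2 February 1976 (1 day in).
That is not after 16 February 1976, so look at March 1976.
March 1976 starts on a Monday, so its 1st Monday is 1 March 1976.

1 March 1976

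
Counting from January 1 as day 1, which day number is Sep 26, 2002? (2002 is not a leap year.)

269

Days in months before Sep: 31 + 28 + 31 + 30 + 31 + 30 + 31 + 31 = 243.
Plus 26 days into Sep → day 269.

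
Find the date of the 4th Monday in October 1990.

The first Monday of October 1990 is October 1.
The 4th Monday is 3 weeks later: 1 + 21 = 22.

1990-10-22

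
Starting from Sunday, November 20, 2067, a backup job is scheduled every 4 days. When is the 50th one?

The 50th occurrence is 49 intervals after the first: 49 × 4 = 196 days after November 20, 2067.
November has 30 days — 10 days to the end of November leaves 186.
December has 31 days (155 left).
January has 31 days (124 left).
February has 29 days (95 left).
March has 31 days (64 left).
April has 30 days (34 left).
May has 31 days (3 left).
3 days into June → June 3, 2068.

June 3, 2068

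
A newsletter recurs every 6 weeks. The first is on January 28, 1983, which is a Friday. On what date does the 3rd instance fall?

The 3rd occurrence is 2 intervals after the first: 2 × 42 = 84 days after January 28, 1983.
January has 31 days — 3 days to the end of January leaves 81.
February has 28 days (53 left).
March has 31 days (22 left).
22 days into April → April 22, 1983.

April 22, 1983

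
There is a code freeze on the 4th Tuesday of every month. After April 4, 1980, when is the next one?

April 22, 1980

April 1980 starts on a Tuesday; its first Tuesday is the 1st, so the 4th Tuesday is the 22nd — April 22, 1980.
April 22, 1980 is after April 4, 1980, so that is the next one.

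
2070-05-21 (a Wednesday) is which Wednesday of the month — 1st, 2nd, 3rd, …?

3rd

Day 21 falls in week ⌈21/7⌉ of the month.
Days 1–7 hold the 1st Wednesday, 8–14 the 2nd, 15–21 the 3rd, 22–28 the 4th, 29–31 the 5th.
21 is in the range for the 3rd.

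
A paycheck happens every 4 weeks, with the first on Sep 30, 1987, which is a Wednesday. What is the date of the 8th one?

The 8th occurrence is 7 intervals after the first: 7 × 28 = 196 days after Sep 30, 1987.
Sep has 30 days — 0 days to the end of Sep leaves 196.
Oct has 31 days (165 left).
Nov has 30 days (135 left).
Dec has 31 days (104 left).
Jan has 31 days (73 left).
Feb has 29 days (44 left).
Mar has 31 days (13 left).
13 days into Apr → Apr 13, 1988.

Apr 13, 1988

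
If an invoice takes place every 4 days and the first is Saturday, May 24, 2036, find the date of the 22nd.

August 16, 2036

The 22nd occurrence is 21 intervals after the first: 21 × 4 = 84 days after May 24, 2036.
May has 31 days — 7 days to the end of May leaves 77.
June has 30 days (47 left).
July has 31 days (16 left).
16 days into August → August 16, 2036.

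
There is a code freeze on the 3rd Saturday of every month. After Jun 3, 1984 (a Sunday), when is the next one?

Jun 16, 1984

Jun 1984 starts on a Friday; its first Saturday is the 2nd, so the 3rd Saturday is the 16th — Jun 16, 1984.
Jun 16, 1984 is after Jun 3, 1984, so that is the next one.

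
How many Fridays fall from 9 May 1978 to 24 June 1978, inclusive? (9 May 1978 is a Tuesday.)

7

9 May 1978 is a Tuesday; the first Friday on or after it is 12 May 1978 (3 days later).
From 12 May 1978 to 24 June 1978: 19 + 24 = 43 days (rest of May, June).
43 ÷ 7 = 6 full weeks with remainder 1, so 6 more Fridays after the first → 7.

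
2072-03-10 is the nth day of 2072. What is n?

70

Days in months before March: 31 + 29 = 60.
Plus 10 days into March → day 70.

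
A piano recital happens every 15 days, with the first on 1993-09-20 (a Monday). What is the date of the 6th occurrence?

The 6th occurrence is 5 intervals after the first: 5 × 15 = 75 days after 1993-09-20.
September has 30 days — 10 days to the end of September leaves 65.
October has 31 days (34 left).
November has 30 days (4 left).
4 days into December → 1993-12-04.

1993-12-04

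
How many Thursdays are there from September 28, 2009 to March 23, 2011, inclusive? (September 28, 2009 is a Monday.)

September 28, 2009 is a Monday; the first Thursday on or after it is October 1, 2009 (3 days later).
From October 1, 2009 to March 23, 2011: 91 + 365 + 82 = 538 days (rest of 2009, 2010, to March 23, 2011 in 2011).
538 ÷ 7 = 76 full weeks with remainder 6, so 76 more Thursdays after the first → 77.

77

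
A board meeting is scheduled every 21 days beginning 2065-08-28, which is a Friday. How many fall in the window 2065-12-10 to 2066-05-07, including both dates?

Occurrences land 21·i days after 2065-08-28 for i = 0, 1, 2, …
2065-12-10 is 104 days after the start; 104 ÷ 21 = 4 remainder 20; since the remainder is 20, round up to i = 5. First occurrence in the window: #6 on 2065-12-11 (5×21 = 105 days in).
2066-05-07 is 252 days after the start; 252 ÷ 21 = 12 remainder 0. Last occurrence in the window: #13 on 2066-05-07.
Occurrences #6 through #13: 8 in total.

8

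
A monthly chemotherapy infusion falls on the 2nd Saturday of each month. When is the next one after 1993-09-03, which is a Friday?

1993-09-11

September 1993 starts on a Wednesday; its first Saturday is the 4th, so the 2nd Saturday is the 11th — 1993-09-11.
1993-09-11 is after 1993-09-03, so that is the next one.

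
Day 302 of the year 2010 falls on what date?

29 October 2010

January has 31 days (302 − 31 = 271 remain).
February has 28 days (271 − 28 = 243 remain).
March has 31 days (243 − 31 = 212 remain).
April has 30 days (212 − 30 = 182 remain).
May has 31 days (182 − 31 = 151 remain).
June has 30 days (151 − 30 = 121 remain).
July has 31 days (121 − 31 = 90 remain).
August has 31 days (90 − 31 = 59 remain).
September has 30 days (59 − 30 = 29 remain).
29 into October → October 29.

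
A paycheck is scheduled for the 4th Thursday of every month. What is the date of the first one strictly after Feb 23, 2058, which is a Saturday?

Feb 28, 2058

Feb 2058 starts on a Friday; its first Thursday is the 7th, so the 4th Thursday is the 28th — Feb 28, 2058.
Feb 28, 2058 is after Feb 23, 2058, so that is the next one.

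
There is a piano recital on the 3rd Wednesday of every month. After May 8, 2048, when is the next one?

May 20, 2048

May 2048 starts on a Friday; its first Wednesday is the 6th, so the 3rd Wednesday is the 20th — May 20, 2048.
May 20, 2048 is after May 8, 2048, so that is the next one.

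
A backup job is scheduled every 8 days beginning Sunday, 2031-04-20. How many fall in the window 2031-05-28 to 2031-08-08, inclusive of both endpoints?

Occurrences land 8·i days after 2031-04-20 for i = 0, 1, 2, …
2031-05-28 is 38 days after the start; 38 ÷ 8 = 4 remainder 6; since the remainder is 6, round up to i = 5. First occurrence in the window: #6 on 2031-05-30 (5×8 = 40 days in).
2031-08-08 is 110 days after the start; 110 ÷ 8 = 13 remainder 6. Last occurrence in the window: #14 on 2031-08-02.
Occurrences #6 through #14: 9 in total.

9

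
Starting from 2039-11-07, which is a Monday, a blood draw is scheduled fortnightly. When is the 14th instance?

The 14th occurrence is 13 intervals after the first: 13 × 14 = 182 days after 2039-11-07.
November has 30 days — 23 days to the end of November leaves 159.
December has 31 days (128 left).
January has 31 days (97 left).
February has 29 days (68 left).
March has 31 days (37 left).
April has 30 days (7 left).
7 days into May → 2040-05-07.

2040-05-07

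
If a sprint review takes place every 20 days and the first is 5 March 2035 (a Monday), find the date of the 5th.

24 May 2035

The 5th occurrence is 4 intervals after the first: 4 × 20 = 80 days after 5 March 2035.
March has 31 days — 26 days to the end of March leaves 54.
April has 30 days (24 left).
24 days into May → 24 May 2035.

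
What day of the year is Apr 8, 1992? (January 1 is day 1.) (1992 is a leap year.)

Days in months before Apr: 31 + 29 + 31 = 91.
Plus 8 days into Apr → day 99.

99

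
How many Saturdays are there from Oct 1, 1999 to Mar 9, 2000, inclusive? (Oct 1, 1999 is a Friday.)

23

Oct 1, 1999 is a Friday; the first Saturday on or after it is Oct 2, 1999 (1 day later).
From Oct 2, 1999 to Mar 9, 2000: 29 + 30 + 31 + 31 + 29 + 9 = 159 days (rest of Oct, Nov, Dec, Jan, Feb, Mar).
159 ÷ 7 = 22 full weeks with remainder 5, so 22 more Saturdays after the first → 23.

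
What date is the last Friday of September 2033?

The first Friday of September 2033 is September 2.
September 2033 has 30 days. Adding weeks: 2, 9, 16, 23, 30 — the last one ≤ 30 is the 30th.

2033-09-30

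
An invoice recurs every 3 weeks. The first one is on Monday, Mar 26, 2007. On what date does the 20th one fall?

Apr 28, 2008

The 20th occurrence is 19 intervals after the first: 19 × 21 = 399 days after Mar 26, 2007.
Mar has 31 days — 5 days to the end of Mar leaves 394.
Apr has 30 days (364 left).
May has 31 days (333 left).
Jun has 30 days (303 left).
Jul has 31 days (272 left).
Aug has 31 days (241 left).
Sep has 30 days (211 left).
Oct has 31 days (180 left).
Nov has 30 days (150 left).
Dec has 31 days (119 left).
Jan has 31 days (88 left).
Feb has 29 days (59 left).
Mar has 31 days (28 left).
28 days into Apr → Apr 28, 2008.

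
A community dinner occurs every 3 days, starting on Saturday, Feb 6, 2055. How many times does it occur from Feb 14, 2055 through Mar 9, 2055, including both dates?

8

Occurrences land 3·i days after Feb 6, 2055 for i = 0, 1, 2, …
Feb 14, 2055 is 8 days after the start; 8 ÷ 3 = 2 remainder 2; since the remainder is 2, round up to i = 3. First occurrence in the window: #4 on Feb 15, 2055 (3×3 = 9 days in).
Mar 9, 2055 is 31 days after the start; 31 ÷ 3 = 10 remainder 1. Last occurrence in the window: #11 on Mar 8, 2055.
Occurrences #4 through #11: 8 in total.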